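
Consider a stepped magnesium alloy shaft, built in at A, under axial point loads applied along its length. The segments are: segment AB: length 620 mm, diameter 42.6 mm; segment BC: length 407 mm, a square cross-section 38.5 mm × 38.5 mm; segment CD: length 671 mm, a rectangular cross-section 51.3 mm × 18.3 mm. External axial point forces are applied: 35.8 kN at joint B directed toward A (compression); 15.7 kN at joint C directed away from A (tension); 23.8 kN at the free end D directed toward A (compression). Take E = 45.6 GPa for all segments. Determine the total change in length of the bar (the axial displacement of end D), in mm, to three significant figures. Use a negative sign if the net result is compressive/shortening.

-0.841 mm

Internal axial forces (sectioning from the free end, tension +): N_CD = -23.8 kN, N_BC = -8.1 kN, N_AB = -43.9 kN.
A_AB = 1425 mm².
A_BC = 1482 mm².
A_CD = 938.8 mm².
δ_AB = -43900·620/(1425·45600) = -0.4188 mm
δ_BC = -8100·407/(1482·45600) = -0.04877 mm
δ_CD = -23800·671/(938.8·45600) = -0.373 mm
δ = Σδ_i = -0.8406 mm.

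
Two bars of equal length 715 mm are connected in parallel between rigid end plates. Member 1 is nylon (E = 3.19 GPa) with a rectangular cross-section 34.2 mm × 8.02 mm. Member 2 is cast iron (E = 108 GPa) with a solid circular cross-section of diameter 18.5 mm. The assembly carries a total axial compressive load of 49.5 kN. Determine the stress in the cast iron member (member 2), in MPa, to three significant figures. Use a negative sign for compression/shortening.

-179 MPa

A_1 = 274.3 mm².
A_2 = 268.8 mm².
Equal strain + equilibrium ⇒ each member carries load in proportion to AE: A₁E₁ = 875000 N, A₂E₂ = 29030000 N, ΣAE = 29910000 N.
σ₂ = P·E₂/ΣAE = -49500·108000/29910000 = -178.8 MPa.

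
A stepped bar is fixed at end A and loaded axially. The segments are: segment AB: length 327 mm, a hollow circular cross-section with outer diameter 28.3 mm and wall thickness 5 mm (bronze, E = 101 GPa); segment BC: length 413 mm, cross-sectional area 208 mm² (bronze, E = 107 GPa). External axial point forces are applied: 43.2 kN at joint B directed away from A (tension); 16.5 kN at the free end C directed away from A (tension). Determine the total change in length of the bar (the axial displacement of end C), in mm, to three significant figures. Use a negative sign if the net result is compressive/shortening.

0.834 mm

Internal axial forces (sectioning from the free end, tension +): N_BC = 16.5 kN, N_AB = 59.7 kN.
A_AB = 366 mm².
δ_AB = 59700·327/(366·101000) = 0.5281 mm
δ_BC = 16500·413/(208·107000) = 0.3062 mm
δ = Σδ_i = 0.8343 mm.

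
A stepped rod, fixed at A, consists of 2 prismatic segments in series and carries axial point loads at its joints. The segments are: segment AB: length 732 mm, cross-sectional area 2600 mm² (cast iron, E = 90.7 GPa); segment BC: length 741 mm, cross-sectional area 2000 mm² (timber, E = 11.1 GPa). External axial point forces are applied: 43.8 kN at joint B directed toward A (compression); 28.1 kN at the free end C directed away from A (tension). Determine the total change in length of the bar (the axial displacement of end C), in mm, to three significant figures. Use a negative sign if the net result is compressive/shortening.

0.889 mm

Internal axial forces (sectioning from the free end, tension +): N_BC = 28.1 kN, N_AB = -15.7 kN.
δ_AB = -15700·732/(2600·90700) = -0.04873 mm
δ_BC = 28100·741/(2000·11100) = 0.9379 mm
δ = Σδ_i = 0.8892 mm.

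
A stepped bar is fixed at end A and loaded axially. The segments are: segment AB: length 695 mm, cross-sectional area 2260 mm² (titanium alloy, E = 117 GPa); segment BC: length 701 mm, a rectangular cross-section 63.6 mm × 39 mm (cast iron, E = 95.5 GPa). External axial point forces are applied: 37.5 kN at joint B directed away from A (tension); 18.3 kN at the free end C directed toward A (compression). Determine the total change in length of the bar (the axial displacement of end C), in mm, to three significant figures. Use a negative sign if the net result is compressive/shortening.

-0.00369 mm

Internal axial forces (sectioning from the free end, tension +): N_BC = -18.3 kN, N_AB = 19.2 kN.
A_BC = 2480 mm².
δ_AB = 19200·695/(2260·117000) = 0.05047 mm
δ_BC = -18300·701/(2480·95500) = -0.05416 mm
δ = Σδ_i = -0.003691 mm.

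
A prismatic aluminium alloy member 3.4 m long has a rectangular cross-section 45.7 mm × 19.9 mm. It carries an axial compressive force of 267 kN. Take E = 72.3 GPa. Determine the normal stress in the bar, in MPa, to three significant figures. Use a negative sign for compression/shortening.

A = 909.4 mm².
σ = N/A = -267000/909.4 = -293.6 MPa.

-294 MPa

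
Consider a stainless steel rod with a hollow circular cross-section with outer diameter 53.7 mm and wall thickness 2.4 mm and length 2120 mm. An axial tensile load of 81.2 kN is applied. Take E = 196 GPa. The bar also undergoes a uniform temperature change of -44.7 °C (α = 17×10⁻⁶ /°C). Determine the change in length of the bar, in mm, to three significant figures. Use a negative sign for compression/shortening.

0.660 mm

A = 386.8 mm².
δ_mech = NL/(AE) = 81200·2120/(386.8·196000) = 2.271 mm.
δ_thermal = αLΔT = 17e-6·2120·-44.7 = -1.611 mm.
δ = δ_mech + δ_thermal = 0.6597 mm.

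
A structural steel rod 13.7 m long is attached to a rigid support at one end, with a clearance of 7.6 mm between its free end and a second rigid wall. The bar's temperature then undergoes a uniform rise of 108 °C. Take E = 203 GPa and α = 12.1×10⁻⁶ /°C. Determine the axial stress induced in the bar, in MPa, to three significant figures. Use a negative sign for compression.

Free thermal expansion αLΔT = 12.1e-6 · 13700 · 108 = 17.9 mm.
The walls engage after the gap closes; constrained expansion = 17.9 − 7.6 = 10.3 mm.
The walls impose strain ε = −(10.3)/13700 = -7.5206e-04; σ = Eε = 203000 · -7.5206e-04 = -152.7 MPa.

-153 MPa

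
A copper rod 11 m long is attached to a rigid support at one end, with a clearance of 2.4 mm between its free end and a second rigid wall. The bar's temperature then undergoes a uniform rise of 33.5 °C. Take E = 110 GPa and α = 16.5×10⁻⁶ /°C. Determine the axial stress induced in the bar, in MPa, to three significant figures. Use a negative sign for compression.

-36.8 MPa

Free thermal expansion αLΔT = 16.5e-6 · 11000 · 33.5 = 6.08 mm.
The walls engage after the gap closes; constrained expansion = 6.08 − 2.4 = 3.68 mm.
The walls impose strain ε = −(3.68)/11000 = -3.3457e-04; σ = Eε = 110000 · -3.3457e-04 = -36.8 MPa.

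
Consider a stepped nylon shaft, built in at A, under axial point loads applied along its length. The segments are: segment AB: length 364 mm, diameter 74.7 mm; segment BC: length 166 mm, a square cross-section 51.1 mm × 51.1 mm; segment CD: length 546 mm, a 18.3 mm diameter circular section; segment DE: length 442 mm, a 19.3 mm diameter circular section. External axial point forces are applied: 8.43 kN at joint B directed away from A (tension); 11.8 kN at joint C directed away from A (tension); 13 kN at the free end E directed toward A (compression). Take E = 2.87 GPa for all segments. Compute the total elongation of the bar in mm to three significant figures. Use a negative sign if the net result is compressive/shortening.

Internal axial forces (sectioning from the free end, tension +): N_DE = -13 kN, N_CD = -13 kN, N_BC = -1.2 kN, N_AB = 7.23 kN.
A_AB = 4383 mm².
A_BC = 2611 mm².
A_CD = 263 mm².
A_DE = 292.6 mm².
δ_AB = 7230·364/(4383·2870) = 0.2092 mm
δ_BC = -1200·166/(2611·2870) = -0.02658 mm
δ_CD = -13000·546/(263·2870) = -9.403 mm
δ_DE = -13000·442/(292.6·2870) = -6.844 mm
δ = Σδ_i = -16.06 mm.

-16.1 mm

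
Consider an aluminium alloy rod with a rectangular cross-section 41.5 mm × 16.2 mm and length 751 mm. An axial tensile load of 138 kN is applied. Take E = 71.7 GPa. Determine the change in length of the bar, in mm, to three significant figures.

2.15 mm

A = 672.3 mm².
δ_mech = NL/(AE) = 138000·751/(672.3·71700) = 2.15 mm.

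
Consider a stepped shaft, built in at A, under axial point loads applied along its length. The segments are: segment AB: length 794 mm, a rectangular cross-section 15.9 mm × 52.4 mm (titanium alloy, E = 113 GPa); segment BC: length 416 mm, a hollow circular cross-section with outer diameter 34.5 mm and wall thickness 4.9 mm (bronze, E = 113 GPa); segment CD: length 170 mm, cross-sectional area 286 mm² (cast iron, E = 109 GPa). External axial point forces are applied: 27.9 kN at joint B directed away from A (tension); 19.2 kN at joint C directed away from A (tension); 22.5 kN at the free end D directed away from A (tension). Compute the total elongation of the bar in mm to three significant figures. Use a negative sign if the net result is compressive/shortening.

1.05 mm

Internal axial forces (sectioning from the free end, tension +): N_CD = 22.5 kN, N_BC = 41.7 kN, N_AB = 69.6 kN.
A_AB = 833.2 mm².
A_BC = 455.7 mm².
δ_AB = 69600·794/(833.2·113000) = 0.587 mm
δ_BC = 41700·416/(455.7·113000) = 0.3369 mm
δ_CD = 22500·170/(286·109000) = 0.1227 mm
δ = Σδ_i = 1.047 mm.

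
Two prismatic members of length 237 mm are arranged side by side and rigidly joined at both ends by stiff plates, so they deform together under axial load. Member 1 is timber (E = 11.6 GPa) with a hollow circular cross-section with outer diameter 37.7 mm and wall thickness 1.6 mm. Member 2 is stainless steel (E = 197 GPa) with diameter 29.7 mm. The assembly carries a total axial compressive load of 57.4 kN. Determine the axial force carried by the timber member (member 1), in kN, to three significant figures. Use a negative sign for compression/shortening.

-0.872 kN

A_1 = 181.5 mm².
A_2 = 692.8 mm².
Equal strain + equilibrium ⇒ each member carries load in proportion to AE: A₁E₁ = 2105000 N, A₂E₂ = 136500000 N, ΣAE = 138600000 N.
F₁ = P·A₁E₁/ΣAE = -57400·2105000/138600000 = -871.8 N.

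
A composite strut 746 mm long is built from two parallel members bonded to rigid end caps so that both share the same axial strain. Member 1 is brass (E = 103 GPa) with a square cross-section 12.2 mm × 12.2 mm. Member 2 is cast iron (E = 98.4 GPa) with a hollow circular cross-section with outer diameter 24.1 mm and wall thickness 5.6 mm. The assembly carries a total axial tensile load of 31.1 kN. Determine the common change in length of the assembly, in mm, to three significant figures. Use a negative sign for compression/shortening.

A_1 = 148.8 mm².
A_2 = 325.5 mm².
Equal strain + equilibrium ⇒ each member carries load in proportion to AE: A₁E₁ = 15330000 N, A₂E₂ = 32030000 N, ΣAE = 47360000 N.
δ = PL/ΣAE = 31100·746/47360000 = 0.4899 mm.

0.490 mm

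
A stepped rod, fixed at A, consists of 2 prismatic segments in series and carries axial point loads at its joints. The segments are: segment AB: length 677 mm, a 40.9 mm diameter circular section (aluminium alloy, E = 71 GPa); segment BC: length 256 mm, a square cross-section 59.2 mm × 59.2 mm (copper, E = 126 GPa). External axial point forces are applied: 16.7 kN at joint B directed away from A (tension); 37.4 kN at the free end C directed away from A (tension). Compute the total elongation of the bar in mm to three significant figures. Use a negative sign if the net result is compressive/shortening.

Internal axial forces (sectioning from the free end, tension +): N_BC = 37.4 kN, N_AB = 54.1 kN.
A_AB = 1314 mm².
A_BC = 3505 mm².
δ_AB = 54100·677/(1314·71000) = 0.3926 mm
δ_BC = 37400·256/(3505·126000) = 0.02168 mm
δ = Σδ_i = 0.4143 mm.

0.414 mm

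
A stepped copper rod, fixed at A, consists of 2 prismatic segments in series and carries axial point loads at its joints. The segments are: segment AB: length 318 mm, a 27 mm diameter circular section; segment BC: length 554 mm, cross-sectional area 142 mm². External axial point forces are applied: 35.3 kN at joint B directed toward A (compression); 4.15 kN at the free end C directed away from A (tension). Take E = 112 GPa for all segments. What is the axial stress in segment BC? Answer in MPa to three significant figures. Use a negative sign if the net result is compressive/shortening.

29.2 MPa

Internal axial forces (sectioning from the free end, tension +): N_BC = 4.15 kN, N_AB = -31.15 kN.
σ_BC = N_BC/A_BC = 4150/142 = 29.23 MPa.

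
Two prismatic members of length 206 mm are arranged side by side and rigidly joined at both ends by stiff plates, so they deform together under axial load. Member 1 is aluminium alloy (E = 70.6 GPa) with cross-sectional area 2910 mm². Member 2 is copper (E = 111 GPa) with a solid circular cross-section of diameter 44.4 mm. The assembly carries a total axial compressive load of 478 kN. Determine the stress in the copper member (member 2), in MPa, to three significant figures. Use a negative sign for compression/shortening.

A_2 = 1548 mm².
Equal strain + equilibrium ⇒ each member carries load in proportion to AE: A₁E₁ = 205400000 N, A₂E₂ = 171900000 N, ΣAE = 377300000 N.
σ₂ = P·E₂/ΣAE = -478000·111000/377300000 = -140.6 MPa.

-141 MPa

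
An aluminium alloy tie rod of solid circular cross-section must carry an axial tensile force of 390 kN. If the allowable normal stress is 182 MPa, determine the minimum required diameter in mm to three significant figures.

52.2 mm

Required area A ≥ P/σ_allow = 390000/182 = 2143 mm².
For a solid circular section, d ≥ √(4A/π) = 52.23 mm.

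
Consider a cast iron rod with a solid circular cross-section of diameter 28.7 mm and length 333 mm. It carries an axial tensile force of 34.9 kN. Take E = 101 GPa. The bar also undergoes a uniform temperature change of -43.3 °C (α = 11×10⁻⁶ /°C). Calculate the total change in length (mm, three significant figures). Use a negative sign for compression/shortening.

0.0193 mm

A = 646.9 mm².
δ_mech = NL/(AE) = 34900·333/(646.9·101000) = 0.1779 mm.
δ_thermal = αLΔT = 11e-6·333·-43.3 = -0.1586 mm.
δ = δ_mech + δ_thermal = 0.01926 mm.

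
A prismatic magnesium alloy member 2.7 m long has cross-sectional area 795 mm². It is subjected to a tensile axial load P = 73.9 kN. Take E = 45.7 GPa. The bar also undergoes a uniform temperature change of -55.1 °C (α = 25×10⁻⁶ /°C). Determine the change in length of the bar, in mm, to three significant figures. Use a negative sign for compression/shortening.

1.77 mm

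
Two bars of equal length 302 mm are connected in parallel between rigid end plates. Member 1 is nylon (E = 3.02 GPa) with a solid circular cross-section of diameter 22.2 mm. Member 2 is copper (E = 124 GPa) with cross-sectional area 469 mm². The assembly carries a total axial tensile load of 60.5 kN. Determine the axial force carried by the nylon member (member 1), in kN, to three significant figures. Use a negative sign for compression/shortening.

1.19 kN

A_1 = 387.1 mm².
Equal strain + equilibrium ⇒ each member carries load in proportion to AE: A₁E₁ = 1169000 N, A₂E₂ = 58160000 N, ΣAE = 59320000 N.
F₁ = P·A₁E₁/ΣAE = 60500·1169000/59320000 = 1192 N.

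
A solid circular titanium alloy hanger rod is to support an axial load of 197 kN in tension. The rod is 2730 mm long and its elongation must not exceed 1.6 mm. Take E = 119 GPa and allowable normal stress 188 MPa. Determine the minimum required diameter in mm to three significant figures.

Required area A ≥ P/σ_allow = 197000/188 = 1048 mm².
For a solid circular section, d ≥ √(4A/π) = 36.53 mm.
Elongation limit: A ≥ PL/(Eδ_allow) = 197000·2730/(119000·1.6) = 2825 mm² ⇒ d ≥ 59.97 mm.
The elongation limit governs.

60.0 mm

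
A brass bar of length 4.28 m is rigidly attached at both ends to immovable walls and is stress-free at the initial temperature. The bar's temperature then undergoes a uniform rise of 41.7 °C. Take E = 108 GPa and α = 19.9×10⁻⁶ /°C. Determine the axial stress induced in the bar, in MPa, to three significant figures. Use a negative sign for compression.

Free thermal expansion αLΔT = 19.9e-6 · 4280 · 41.7 = 3.552 mm.
The walls impose strain ε = −(3.552)/4280 = -8.2983e-04; σ = Eε = 108000 · -8.2983e-04 = -89.62 MPa.

-89.6 MPa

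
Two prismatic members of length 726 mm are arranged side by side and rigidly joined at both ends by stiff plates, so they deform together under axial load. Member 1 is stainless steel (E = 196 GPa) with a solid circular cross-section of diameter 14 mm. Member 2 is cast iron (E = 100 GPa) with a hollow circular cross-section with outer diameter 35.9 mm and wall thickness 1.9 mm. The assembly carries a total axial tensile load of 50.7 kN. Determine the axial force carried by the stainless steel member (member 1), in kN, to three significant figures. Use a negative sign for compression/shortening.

30.3 kN

A_1 = 153.9 mm².
A_2 = 202.9 mm².
Equal strain + equilibrium ⇒ each member carries load in proportion to AE: A₁E₁ = 30170000 N, A₂E₂ = 20290000 N, ΣAE = 50470000 N.
F₁ = P·A₁E₁/ΣAE = 50700·30170000/50470000 = 30310 N.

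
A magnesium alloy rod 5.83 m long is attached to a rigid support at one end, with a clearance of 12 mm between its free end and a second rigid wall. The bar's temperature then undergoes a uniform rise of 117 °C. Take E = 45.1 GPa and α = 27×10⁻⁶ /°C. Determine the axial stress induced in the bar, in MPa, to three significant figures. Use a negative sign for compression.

-49.6 MPa

Free thermal expansion αLΔT = 27e-6 · 5830 · 117 = 18.42 mm.
The walls engage after the gap closes; constrained expansion = 18.42 − 12 = 6.417 mm.
The walls impose strain ε = −(6.417)/5830 = -1.1007e-03; σ = Eε = 45100 · -1.1007e-03 = -49.64 MPa.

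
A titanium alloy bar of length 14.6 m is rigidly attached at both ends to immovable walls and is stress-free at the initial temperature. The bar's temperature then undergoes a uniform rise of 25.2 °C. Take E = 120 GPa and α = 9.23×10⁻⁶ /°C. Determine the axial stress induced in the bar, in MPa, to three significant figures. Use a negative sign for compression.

-27.9 MPa

Free thermal expansion αLΔT = 9.23e-6 · 14600 · 25.2 = 3.396 mm.
The walls impose strain ε = −(3.396)/14600 = -2.3260e-04; σ = Eε = 120000 · -2.3260e-04 = -27.91 MPa.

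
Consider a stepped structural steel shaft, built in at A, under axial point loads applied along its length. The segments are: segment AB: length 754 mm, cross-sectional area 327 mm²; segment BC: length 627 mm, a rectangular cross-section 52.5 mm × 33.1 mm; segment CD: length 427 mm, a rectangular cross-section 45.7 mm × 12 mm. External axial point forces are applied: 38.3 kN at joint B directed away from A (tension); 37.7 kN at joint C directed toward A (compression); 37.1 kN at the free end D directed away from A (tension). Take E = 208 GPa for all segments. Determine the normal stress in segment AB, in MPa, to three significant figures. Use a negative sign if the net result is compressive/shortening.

Internal axial forces (sectioning from the free end, tension +): N_CD = 37.1 kN, N_BC = -0.6 kN, N_AB = 37.7 kN.
σ_AB = N_AB/A_AB = 37700/327 = 115.3 MPa.

115 MPa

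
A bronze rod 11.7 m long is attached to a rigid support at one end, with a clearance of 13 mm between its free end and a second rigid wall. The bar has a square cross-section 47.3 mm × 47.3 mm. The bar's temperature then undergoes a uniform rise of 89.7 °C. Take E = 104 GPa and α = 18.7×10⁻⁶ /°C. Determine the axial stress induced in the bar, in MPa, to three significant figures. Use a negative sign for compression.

Free thermal expansion αLΔT = 18.7e-6 · 11700 · 89.7 = 19.63 mm.
The walls engage after the gap closes; constrained expansion = 19.63 − 13 = 6.625 mm.
The walls impose strain ε = −(6.625)/11700 = -5.6628e-04; σ = Eε = 104000 · -5.6628e-04 = -58.89 MPa.

-58.9 MPa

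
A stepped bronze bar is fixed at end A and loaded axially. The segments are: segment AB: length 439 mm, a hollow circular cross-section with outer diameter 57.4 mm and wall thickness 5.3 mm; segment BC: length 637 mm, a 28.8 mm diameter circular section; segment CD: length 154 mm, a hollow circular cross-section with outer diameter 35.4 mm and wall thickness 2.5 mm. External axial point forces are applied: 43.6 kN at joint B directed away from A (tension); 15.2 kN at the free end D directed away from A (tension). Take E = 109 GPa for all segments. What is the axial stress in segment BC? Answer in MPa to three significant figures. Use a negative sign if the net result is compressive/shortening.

Internal axial forces (sectioning from the free end, tension +): N_CD = 15.2 kN, N_BC = 15.2 kN, N_AB = 58.8 kN.
A_BC = 651.4 mm².
σ_BC = N_BC/A_BC = 15200/651.4 = 23.33 MPa.

23.3 MPa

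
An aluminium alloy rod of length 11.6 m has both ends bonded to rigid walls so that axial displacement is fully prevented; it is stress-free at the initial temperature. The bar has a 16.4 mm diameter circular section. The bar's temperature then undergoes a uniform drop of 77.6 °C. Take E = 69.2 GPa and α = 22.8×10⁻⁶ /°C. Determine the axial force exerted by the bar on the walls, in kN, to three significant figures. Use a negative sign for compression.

Free thermal expansion αLΔT = 22.8e-6 · 11600 · -77.6 = -20.52 mm.
The walls impose strain ε = −(-20.52)/11600 = 1.7693e-03; σ = Eε = 69200 · 1.7693e-03 = 122.4 MPa.
Wall reaction R = σ·A = 122.4·211.2 = 25860 N = 25.86 kN.

25.9 kN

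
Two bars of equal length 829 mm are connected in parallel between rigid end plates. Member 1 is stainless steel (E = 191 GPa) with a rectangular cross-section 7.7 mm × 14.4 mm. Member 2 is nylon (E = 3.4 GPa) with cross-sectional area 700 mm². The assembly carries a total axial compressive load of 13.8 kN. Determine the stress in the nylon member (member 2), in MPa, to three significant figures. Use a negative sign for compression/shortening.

-1.99 MPa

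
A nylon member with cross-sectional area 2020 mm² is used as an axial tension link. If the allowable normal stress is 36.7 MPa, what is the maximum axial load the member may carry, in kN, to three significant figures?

P_max = σ_allow · A = 36.7 · 2020 = 74130 N = 74.13 kN.

74.1 kN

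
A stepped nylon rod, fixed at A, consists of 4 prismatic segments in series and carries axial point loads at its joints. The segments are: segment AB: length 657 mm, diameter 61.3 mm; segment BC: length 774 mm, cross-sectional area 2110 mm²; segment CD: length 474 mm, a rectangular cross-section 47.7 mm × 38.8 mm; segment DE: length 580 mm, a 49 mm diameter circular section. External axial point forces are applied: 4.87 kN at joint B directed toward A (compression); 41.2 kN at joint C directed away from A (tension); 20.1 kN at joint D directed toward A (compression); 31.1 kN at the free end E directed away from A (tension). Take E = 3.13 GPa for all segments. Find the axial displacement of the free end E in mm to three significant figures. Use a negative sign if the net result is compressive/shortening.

Internal axial forces (sectioning from the free end, tension +): N_DE = 31.1 kN, N_CD = 11 kN, N_BC = 52.2 kN, N_AB = 47.33 kN.
A_AB = 2951 mm².
A_CD = 1851 mm².
A_DE = 1886 mm².
δ_AB = 47330·657/(2951·3130) = 3.366 mm
δ_BC = 52200·774/(2110·3130) = 6.118 mm
δ_CD = 11000·474/(1851·3130) = 0.9001 mm
δ_DE = 31100·580/(1886·3130) = 3.056 mm
δ = Σδ_i = 13.44 mm.

13.4 mm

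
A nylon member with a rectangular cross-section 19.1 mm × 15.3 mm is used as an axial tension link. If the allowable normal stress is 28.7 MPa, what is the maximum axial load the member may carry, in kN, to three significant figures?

8.39 kN

A = 292.2 mm².
P_max = σ_allow · A = 28.7 · 292.2 = 8387 N = 8.387 kN.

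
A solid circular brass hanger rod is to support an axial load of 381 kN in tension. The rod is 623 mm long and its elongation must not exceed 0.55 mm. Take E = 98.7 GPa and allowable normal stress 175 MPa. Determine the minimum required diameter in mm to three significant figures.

Required area A ≥ P/σ_allow = 381000/175 = 2177 mm².
For a solid circular section, d ≥ √(4A/π) = 52.65 mm.
Elongation limit: A ≥ PL/(Eδ_allow) = 381000·623/(98700·0.55) = 4373 mm² ⇒ d ≥ 74.61 mm.
The elongation limit governs.

74.6 mm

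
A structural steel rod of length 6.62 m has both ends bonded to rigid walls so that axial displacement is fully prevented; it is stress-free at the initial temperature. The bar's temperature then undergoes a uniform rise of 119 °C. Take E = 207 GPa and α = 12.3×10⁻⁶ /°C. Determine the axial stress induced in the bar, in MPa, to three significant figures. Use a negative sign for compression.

Free thermal expansion αLΔT = 12.3e-6 · 6620 · 119 = 9.69 mm.
The walls impose strain ε = −(9.69)/6620 = -1.4637e-03; σ = Eε = 207000 · -1.4637e-03 = -303 MPa.

-303 MPa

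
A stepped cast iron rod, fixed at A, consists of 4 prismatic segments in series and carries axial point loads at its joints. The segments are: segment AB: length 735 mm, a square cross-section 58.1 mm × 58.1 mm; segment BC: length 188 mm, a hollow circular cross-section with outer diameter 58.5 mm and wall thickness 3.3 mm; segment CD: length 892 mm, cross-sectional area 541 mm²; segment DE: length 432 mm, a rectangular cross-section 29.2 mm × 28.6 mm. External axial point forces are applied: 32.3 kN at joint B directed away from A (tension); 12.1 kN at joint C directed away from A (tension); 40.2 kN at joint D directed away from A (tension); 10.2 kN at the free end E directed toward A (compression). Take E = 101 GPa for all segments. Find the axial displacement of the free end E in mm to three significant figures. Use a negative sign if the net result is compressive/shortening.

Internal axial forces (sectioning from the free end, tension +): N_DE = -10.2 kN, N_CD = 30 kN, N_BC = 42.1 kN, N_AB = 74.4 kN.
A_AB = 3376 mm².
A_BC = 572.3 mm².
A_DE = 835.1 mm².
δ_AB = 74400·735/(3376·101000) = 0.1604 mm
δ_BC = 42100·188/(572.3·101000) = 0.1369 mm
δ_CD = 30000·892/(541·101000) = 0.4897 mm
δ_DE = -10200·432/(835.1·101000) = -0.05224 mm
δ = Σδ_i = 0.7348 mm.

0.735 mm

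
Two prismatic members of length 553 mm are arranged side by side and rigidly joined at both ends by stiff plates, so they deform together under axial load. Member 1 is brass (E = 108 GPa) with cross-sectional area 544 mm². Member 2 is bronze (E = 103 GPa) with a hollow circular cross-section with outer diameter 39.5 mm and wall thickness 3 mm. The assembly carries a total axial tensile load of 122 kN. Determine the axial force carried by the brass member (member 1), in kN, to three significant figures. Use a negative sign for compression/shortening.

A_2 = 344 mm².
Equal strain + equilibrium ⇒ each member carries load in proportion to AE: A₁E₁ = 58750000 N, A₂E₂ = 35430000 N, ΣAE = 94180000 N.
F₁ = P·A₁E₁/ΣAE = 122000·58750000/94180000 = 76100 N.

76.1 kN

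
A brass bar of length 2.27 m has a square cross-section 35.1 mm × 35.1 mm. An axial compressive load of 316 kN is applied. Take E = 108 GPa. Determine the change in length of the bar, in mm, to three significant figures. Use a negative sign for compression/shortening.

-5.39 mm

A = 1232 mm².
δ_mech = NL/(AE) = -316000·2270/(1232·108000) = -5.391 mm.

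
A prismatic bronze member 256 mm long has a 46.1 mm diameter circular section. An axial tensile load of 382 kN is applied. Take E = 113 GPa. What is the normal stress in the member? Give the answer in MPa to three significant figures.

229 MPa

A = 1669 mm².
σ = N/A = 382000/1669 = 228.9 MPa.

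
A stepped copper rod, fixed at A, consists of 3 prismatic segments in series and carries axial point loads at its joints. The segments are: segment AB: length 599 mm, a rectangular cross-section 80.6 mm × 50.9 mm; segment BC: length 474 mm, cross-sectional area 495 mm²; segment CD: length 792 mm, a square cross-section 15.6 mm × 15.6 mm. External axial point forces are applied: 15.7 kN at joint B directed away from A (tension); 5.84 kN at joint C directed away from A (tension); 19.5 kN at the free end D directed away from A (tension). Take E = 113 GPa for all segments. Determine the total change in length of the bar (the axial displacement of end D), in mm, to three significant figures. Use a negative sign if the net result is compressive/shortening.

Internal axial forces (sectioning from the free end, tension +): N_CD = 19.5 kN, N_BC = 25.34 kN, N_AB = 41.04 kN.
A_AB = 4103 mm².
A_CD = 243.4 mm².
δ_AB = 41040·599/(4103·113000) = 0.05303 mm
δ_BC = 25340·474/(495·113000) = 0.2147 mm
δ_CD = 19500·792/(243.4·113000) = 0.5616 mm
δ = Σδ_i = 0.8294 mm.

0.829 mm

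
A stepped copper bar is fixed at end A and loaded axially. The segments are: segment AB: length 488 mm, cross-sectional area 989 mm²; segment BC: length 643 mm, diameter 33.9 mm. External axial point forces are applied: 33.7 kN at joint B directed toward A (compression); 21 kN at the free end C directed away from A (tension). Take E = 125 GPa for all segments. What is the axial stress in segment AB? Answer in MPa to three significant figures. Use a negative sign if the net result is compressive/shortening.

-12.8 MPa

Internal axial forces (sectioning from the free end, tension +): N_BC = 21 kN, N_AB = -12.7 kN.
σ_AB = N_AB/A_AB = -12700/989 = -12.84 MPa.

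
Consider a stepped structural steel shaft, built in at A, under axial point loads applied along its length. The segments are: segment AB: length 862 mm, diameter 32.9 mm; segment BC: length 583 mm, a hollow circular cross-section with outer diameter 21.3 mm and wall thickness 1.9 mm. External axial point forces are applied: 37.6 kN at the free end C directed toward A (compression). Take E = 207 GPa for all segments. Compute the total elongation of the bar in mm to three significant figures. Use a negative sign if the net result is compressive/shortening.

-1.10 mm

Internal axial forces (sectioning from the free end, tension +): N_BC = -37.6 kN, N_AB = -37.6 kN.
A_AB = 850.1 mm².
A_BC = 115.8 mm².
δ_AB = -37600·862/(850.1·207000) = -0.1842 mm
δ_BC = -37600·583/(115.8·207000) = -0.9145 mm
δ = Σδ_i = -1.099 mm.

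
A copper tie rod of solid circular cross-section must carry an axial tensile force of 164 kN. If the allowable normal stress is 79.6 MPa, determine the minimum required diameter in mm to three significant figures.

Required area A ≥ P/σ_allow = 164000/79.6 = 2060 mm².
For a solid circular section, d ≥ √(4A/π) = 51.22 mm.

51.2 mm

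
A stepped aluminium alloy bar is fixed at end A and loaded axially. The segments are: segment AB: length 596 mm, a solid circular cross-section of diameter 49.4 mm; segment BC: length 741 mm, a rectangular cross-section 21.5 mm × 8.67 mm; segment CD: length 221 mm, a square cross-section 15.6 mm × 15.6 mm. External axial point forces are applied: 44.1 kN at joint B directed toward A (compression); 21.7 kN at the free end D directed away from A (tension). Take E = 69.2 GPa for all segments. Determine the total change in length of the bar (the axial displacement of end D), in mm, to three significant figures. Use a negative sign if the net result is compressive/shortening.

Internal axial forces (sectioning from the free end, tension +): N_CD = 21.7 kN, N_BC = 21.7 kN, N_AB = -22.4 kN.
A_AB = 1917 mm².
A_BC = 186.4 mm².
A_CD = 243.4 mm².
δ_AB = -22400·596/(1917·69200) = -0.1007 mm
δ_BC = 21700·741/(186.4·69200) = 1.247 mm
δ_CD = 21700·221/(243.4·69200) = 0.2848 mm
δ = Σδ_i = 1.431 mm.

1.43 mm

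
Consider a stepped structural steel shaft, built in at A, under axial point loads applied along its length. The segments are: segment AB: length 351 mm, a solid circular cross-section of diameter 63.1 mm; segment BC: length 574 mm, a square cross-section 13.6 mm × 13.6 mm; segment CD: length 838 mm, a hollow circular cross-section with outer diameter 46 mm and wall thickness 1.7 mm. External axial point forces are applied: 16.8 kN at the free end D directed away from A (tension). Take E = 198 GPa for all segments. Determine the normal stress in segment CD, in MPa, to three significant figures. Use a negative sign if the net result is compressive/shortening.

71.0 MPa

Internal axial forces (sectioning from the free end, tension +): N_CD = 16.8 kN, N_BC = 16.8 kN, N_AB = 16.8 kN.
A_CD = 236.6 mm².
σ_CD = N_CD/A_CD = 16800/236.6 = 71.01 MPa.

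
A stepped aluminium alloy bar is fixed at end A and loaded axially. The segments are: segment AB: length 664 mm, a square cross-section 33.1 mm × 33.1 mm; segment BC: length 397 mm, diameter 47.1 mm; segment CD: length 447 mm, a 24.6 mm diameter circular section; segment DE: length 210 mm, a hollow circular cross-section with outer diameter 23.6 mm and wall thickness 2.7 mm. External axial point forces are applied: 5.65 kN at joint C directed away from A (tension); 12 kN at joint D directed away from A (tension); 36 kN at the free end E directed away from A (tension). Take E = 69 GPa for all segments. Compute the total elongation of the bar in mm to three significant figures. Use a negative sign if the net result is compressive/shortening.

Internal axial forces (sectioning from the free end, tension +): N_DE = 36 kN, N_CD = 48 kN, N_BC = 53.65 kN, N_AB = 53.65 kN.
A_AB = 1096 mm².
A_BC = 1742 mm².
A_CD = 475.3 mm².
A_DE = 177.3 mm².
δ_AB = 53650·664/(1096·69000) = 0.4712 mm
δ_BC = 53650·397/(1742·69000) = 0.1772 mm
δ_CD = 48000·447/(475.3·69000) = 0.6542 mm
δ_DE = 36000·210/(177.3·69000) = 0.618 mm
δ = Σδ_i = 1.921 mm.

1.92 mm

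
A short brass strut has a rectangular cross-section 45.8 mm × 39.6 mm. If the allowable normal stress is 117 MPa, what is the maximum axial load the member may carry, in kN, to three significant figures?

A = 1814 mm².
P_max = σ_allow · A = 117 · 1814 = 212200 N = 212.2 kN.

212 kN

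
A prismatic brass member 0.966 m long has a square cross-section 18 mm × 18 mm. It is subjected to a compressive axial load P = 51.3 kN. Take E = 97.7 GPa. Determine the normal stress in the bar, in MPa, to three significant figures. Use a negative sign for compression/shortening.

A = 324 mm².
σ = N/A = -51300/324 = -158.3 MPa.

-158 MPa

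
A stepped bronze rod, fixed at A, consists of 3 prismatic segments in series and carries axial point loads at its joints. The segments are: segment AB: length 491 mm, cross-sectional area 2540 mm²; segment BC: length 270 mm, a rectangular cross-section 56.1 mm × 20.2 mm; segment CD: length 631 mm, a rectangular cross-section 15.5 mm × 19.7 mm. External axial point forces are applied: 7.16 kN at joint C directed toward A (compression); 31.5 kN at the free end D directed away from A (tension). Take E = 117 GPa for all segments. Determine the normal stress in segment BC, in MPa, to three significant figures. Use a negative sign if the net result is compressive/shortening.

21.5 MPa

Internal axial forces (sectioning from the free end, tension +): N_CD = 31.5 kN, N_BC = 24.34 kN, N_AB = 24.34 kN.
A_BC = 1133 mm².
σ_BC = N_BC/A_BC = 24340/1133 = 21.48 MPa.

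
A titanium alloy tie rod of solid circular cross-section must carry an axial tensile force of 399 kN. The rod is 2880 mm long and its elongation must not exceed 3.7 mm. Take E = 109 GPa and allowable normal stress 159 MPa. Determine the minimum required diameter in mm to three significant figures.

60.2 mm

Required area A ≥ P/σ_allow = 399000/159 = 2509 mm².
For a solid circular section, d ≥ √(4A/π) = 56.53 mm.
Elongation limit: A ≥ PL/(Eδ_allow) = 399000·2880/(109000·3.7) = 2849 mm² ⇒ d ≥ 60.23 mm.
The elongation limit governs.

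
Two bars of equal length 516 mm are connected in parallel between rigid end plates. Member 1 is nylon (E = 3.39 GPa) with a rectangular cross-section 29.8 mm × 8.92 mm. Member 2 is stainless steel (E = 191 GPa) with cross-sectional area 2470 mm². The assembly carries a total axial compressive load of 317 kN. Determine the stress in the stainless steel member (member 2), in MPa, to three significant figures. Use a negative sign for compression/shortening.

-128 MPa

A_1 = 265.8 mm².
Equal strain + equilibrium ⇒ each member carries load in proportion to AE: A₁E₁ = 901100 N, A₂E₂ = 471800000 N, ΣAE = 472700000 N.
σ₂ = P·E₂/ΣAE = -317000·191000/472700000 = -128.1 MPa.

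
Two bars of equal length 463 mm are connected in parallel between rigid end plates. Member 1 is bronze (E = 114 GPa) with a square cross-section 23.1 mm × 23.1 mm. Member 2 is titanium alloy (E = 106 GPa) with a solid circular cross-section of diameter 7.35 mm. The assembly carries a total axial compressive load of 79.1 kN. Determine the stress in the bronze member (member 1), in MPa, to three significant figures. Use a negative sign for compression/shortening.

A_1 = 533.6 mm².
A_2 = 42.43 mm².
Equal strain + equilibrium ⇒ each member carries load in proportion to AE: A₁E₁ = 60830000 N, A₂E₂ = 4497000 N, ΣAE = 65330000 N.
σ₁ = P·E₁/ΣAE = -79100·114000/65330000 = -138 MPa.

-138 MPa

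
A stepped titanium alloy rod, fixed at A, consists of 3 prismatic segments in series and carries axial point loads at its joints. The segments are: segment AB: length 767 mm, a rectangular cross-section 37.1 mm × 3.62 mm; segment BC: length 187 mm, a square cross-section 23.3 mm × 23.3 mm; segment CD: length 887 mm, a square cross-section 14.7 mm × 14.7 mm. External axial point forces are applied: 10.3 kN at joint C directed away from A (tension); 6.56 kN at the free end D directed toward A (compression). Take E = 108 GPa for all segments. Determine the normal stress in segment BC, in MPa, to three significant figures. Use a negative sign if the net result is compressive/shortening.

6.89 MPa

Internal axial forces (sectioning from the free end, tension +): N_CD = -6.56 kN, N_BC = 3.74 kN, N_AB = 3.74 kN.
A_BC = 542.9 mm².
σ_BC = N_BC/A_BC = 3740/542.9 = 6.889 MPa.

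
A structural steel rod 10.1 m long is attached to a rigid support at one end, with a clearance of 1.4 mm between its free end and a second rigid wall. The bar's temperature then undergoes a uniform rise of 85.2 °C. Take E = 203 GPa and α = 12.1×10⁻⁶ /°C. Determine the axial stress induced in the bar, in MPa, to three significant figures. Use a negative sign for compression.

Free thermal expansion αLΔT = 12.1e-6 · 10100 · 85.2 = 10.41 mm.
The walls engage after the gap closes; constrained expansion = 10.41 − 1.4 = 9.012 mm.
The walls impose strain ε = −(9.012)/10100 = -8.9231e-04; σ = Eε = 203000 · -8.9231e-04 = -181.1 MPa.

-181 MPa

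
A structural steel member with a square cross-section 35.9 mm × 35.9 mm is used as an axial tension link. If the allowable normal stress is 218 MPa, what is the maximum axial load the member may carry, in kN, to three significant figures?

A = 1289 mm².
P_max = σ_allow · A = 218 · 1289 = 281000 N = 281 kN.

281 kN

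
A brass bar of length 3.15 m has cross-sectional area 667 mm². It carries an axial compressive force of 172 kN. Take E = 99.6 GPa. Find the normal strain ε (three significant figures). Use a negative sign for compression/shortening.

-0.00259

σ = N/A = -257.9 MPa; ε = σ/E = -257.9/99600 = -2.589e-03.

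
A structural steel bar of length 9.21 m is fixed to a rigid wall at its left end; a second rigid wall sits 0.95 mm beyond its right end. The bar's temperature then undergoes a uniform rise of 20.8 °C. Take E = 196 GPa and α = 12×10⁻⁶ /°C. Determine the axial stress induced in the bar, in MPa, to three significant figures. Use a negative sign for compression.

Free thermal expansion αLΔT = 12e-6 · 9210 · 20.8 = 2.299 mm.
The walls engage after the gap closes; constrained expansion = 2.299 − 0.95 = 1.349 mm.
The walls impose strain ε = −(1.349)/9210 = -1.4645e-04; σ = Eε = 196000 · -1.4645e-04 = -28.7 MPa.

-28.7 MPa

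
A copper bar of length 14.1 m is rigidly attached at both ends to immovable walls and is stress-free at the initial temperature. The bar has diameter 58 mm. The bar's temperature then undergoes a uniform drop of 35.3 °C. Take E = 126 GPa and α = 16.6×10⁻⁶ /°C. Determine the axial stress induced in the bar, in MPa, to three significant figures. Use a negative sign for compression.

Free thermal expansion αLΔT = 16.6e-6 · 14100 · -35.3 = -8.262 mm.
The walls impose strain ε = −(-8.262)/14100 = 5.8598e-04; σ = Eε = 126000 · 5.8598e-04 = 73.83 MPa.

73.8 MPa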